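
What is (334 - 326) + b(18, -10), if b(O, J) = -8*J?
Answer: 88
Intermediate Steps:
(334 - 326) + b(18, -10) = (334 - 326) - 8*(-10) = 8 + 80 = 88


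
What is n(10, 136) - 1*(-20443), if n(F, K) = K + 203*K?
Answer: 48187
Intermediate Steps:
n(F, K) = 204*K
n(10, 136) - 1*(-20443) = 204*136 - 1*(-20443) = 27744 + 20443 = 48187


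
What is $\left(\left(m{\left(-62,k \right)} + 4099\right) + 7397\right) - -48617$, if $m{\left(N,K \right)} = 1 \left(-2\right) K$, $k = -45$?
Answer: $60203$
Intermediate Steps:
$m{\left(N,K \right)} = - 2 K$
$\left(\left(m{\left(-62,k \right)} + 4099\right) + 7397\right) - -48617 = \left(\left(\left(-2\right) \left(-45\right) + 4099\right) + 7397\right) - -48617 = \left(\left(90 + 4099\right) + 7397\right) + 48617 = \left(4189 + 7397\right) + 48617 = 11586 + 48617 = 60203$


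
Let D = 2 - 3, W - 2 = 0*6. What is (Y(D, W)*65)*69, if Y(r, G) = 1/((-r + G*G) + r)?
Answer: 4485/4 ≈ 1121.3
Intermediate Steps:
W = 2 (W = 2 + 0*6 = 2 + 0 = 2)
D = -1
Y(r, G) = G**(-2) (Y(r, G) = 1/((-r + G**2) + r) = 1/((G**2 - r) + r) = 1/(G**2) = G**(-2))
(Y(D, W)*65)*69 = (65/2**2)*69 = ((1/4)*65)*69 = (65/4)*69 = 4485/4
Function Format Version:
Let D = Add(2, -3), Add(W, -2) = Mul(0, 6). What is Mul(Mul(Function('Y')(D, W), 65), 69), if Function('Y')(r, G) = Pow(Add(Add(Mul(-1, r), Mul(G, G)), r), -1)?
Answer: Rational(4485, 4) ≈ 1121.3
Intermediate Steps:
W = 2 (W = Add(2, Mul(0, 6)) = Add(2, 0) = 2)
D = -1
Function('Y')(r, G) = Pow(G, -2) (Function('Y')(r, G) = Pow(Add(Add(Mul(-1, r), Pow(G, 2)), r), -1) = Pow(Add(Add(Pow(G, 2), Mul(-1, r)), r), -1) = Pow(Pow(G, 2), -1) = Pow(G, -2))
Mul(Mul(Function('Y')(D, W), 65), 69) = Mul(Mul(Pow(2, -2), 65), 69) = Mul(Mul(Rational(1, 4), 65), 69) = Mul(Rational(65, 4), 69) = Rational(4485, 4)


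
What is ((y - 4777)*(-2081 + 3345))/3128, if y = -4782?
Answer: -1510322/391 ≈ -3862.7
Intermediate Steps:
((y - 4777)*(-2081 + 3345))/3128 = ((-4782 - 4777)*(-2081 + 3345))/3128 = -9559*1264*(1/3128) = -12082576*1/3128 = -1510322/391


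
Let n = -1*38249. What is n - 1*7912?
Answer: -46161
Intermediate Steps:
n = -38249
n - 1*7912 = -38249 - 1*7912 = -38249 - 7912 = -46161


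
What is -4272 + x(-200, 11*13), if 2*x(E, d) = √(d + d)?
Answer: -4272 + √286/2 ≈ -4263.5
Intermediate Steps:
x(E, d) = √2*√d/2 (x(E, d) = √(d + d)/2 = √(2*d)/2 = (√2*√d)/2 = √2*√d/2)
-4272 + x(-200, 11*13) = -4272 + √2*√(11*13)/2 = -4272 + √2*√143/2 = -4272 + √286/2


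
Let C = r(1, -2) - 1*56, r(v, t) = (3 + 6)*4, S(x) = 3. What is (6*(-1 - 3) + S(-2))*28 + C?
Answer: -608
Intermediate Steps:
r(v, t) = 36 (r(v, t) = 9*4 = 36)
C = -20 (C = 36 - 1*56 = 36 - 56 = -20)
(6*(-1 - 3) + S(-2))*28 + C = (6*(-1 - 3) + 3)*28 - 20 = (6*(-4) + 3)*28 - 20 = (-24 + 3)*28 - 20 = -21*28 - 20 = -588 - 20 = -608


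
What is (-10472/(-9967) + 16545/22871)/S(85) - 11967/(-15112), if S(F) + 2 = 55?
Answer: 150692280434731/182577571720552 ≈ 0.82536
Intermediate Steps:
S(F) = 53 (S(F) = -2 + 55 = 53)
(-10472/(-9967) + 16545/22871)/S(85) - 11967/(-15112) = (-10472/(-9967) + 16545/22871)/53 - 11967/(-15112) = (-10472*(-1/9967) + 16545*(1/22871))*(1/53) - 11967*(-1/15112) = (10472/9967 + 16545/22871)*(1/53) + 11967/15112 = (404409127/227955257)*(1/53) + 11967/15112 = 404409127/12081628621 + 11967/15112 = 150692280434731/182577571720552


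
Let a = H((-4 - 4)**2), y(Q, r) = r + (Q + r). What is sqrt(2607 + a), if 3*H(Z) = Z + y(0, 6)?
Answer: sqrt(23691)/3 ≈ 51.306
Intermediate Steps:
y(Q, r) = Q + 2*r
H(Z) = 4 + Z/3 (H(Z) = (Z + (0 + 2*6))/3 = (Z + (0 + 12))/3 = (Z + 12)/3 = (12 + Z)/3 = 4 + Z/3)
a = 76/3 (a = 4 + (-4 - 4)**2/3 = 4 + (1/3)*(-8)**2 = 4 + (1/3)*64 = 4 + 64/3 = 76/3 ≈ 25.333)
sqrt(2607 + a) = sqrt(2607 + 76/3) = sqrt(7897/3) = sqrt(23691)/3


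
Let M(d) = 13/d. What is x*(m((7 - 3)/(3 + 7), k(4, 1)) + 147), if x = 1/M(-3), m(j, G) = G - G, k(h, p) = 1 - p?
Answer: -441/13 ≈ -33.923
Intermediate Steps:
m(j, G) = 0
x = -3/13 (x = 1/(13/(-3)) = 1/(13*(-⅓)) = 1/(-13/3) = -3/13 ≈ -0.23077)
x*(m((7 - 3)/(3 + 7), k(4, 1)) + 147) = -3*(0 + 147)/13 = -3/13*147 = -441/13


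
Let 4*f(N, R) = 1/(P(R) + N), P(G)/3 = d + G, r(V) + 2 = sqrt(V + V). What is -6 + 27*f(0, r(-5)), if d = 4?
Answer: 3*(-8*sqrt(10) + 13*I)/(4*(sqrt(10) - 2*I)) ≈ -5.6786 - 0.50822*I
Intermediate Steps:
r(V) = -2 + sqrt(2)*sqrt(V) (r(V) = -2 + sqrt(V + V) = -2 + sqrt(2*V) = -2 + sqrt(2)*sqrt(V))
P(G) = 12 + 3*G (P(G) = 3*(4 + G) = 12 + 3*G)
f(N, R) = 1/(4*(12 + N + 3*R)) (f(N, R) = 1/(4*((12 + 3*R) + N)) = 1/(4*(12 + N + 3*R)))
-6 + 27*f(0, r(-5)) = -6 + 27*(1/(4*(12 + 0 + 3*(-2 + sqrt(2)*sqrt(-5))))) = -6 + 27*(1/(4*(12 + 0 + 3*(-2 + sqrt(2)*(I*sqrt(5)))))) = -6 + 27*(1/(4*(12 + 0 + 3*(-2 + I*sqrt(10))))) = -6 + 27*(1/(4*(12 + 0 + (-6 + 3*I*sqrt(10))))) = -6 + 27*(1/(4*(6 + 3*I*sqrt(10)))) = -6 + 27/(4*(6 + 3*I*sqrt(10)))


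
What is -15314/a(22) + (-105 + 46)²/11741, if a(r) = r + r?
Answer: -1522445/4378 ≈ -347.75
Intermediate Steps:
a(r) = 2*r
-15314/a(22) + (-105 + 46)²/11741 = -15314/(2*22) + (-105 + 46)²/11741 = -15314/44 + (-59)²*(1/11741) = -15314*1/44 + 3481*(1/11741) = -7657/22 + 59/199 = -1522445/4378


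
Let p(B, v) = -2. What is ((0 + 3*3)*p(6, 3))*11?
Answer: -198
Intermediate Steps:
((0 + 3*3)*p(6, 3))*11 = ((0 + 3*3)*(-2))*11 = ((0 + 9)*(-2))*11 = (9*(-2))*11 = -18*11 = -198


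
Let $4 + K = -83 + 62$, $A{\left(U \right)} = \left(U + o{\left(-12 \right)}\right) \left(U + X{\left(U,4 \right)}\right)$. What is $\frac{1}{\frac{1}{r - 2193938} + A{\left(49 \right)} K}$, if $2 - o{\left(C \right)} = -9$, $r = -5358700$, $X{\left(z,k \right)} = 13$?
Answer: $- \frac{7552638}{702395334001} \approx -1.0753 \cdot 10^{-5}$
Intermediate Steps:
$o{\left(C \right)} = 11$ ($o{\left(C \right)} = 2 - -9 = 2 + 9 = 11$)
$A{\left(U \right)} = \left(11 + U\right) \left(13 + U\right)$ ($A{\left(U \right)} = \left(U + 11\right) \left(U + 13\right) = \left(11 + U\right) \left(13 + U\right)$)
$K = -25$ ($K = -4 + \left(-83 + 62\right) = -4 - 21 = -25$)
$\frac{1}{\frac{1}{r - 2193938} + A{\left(49 \right)} K} = \frac{1}{\frac{1}{-5358700 - 2193938} + \left(143 + 49^{2} + 24 \cdot 49\right) \left(-25\right)} = \frac{1}{\frac{1}{-7552638} + \left(143 + 2401 + 1176\right) \left(-25\right)} = \frac{1}{- \frac{1}{7552638} + 3720 \left(-25\right)} = \frac{1}{- \frac{1}{7552638} - 93000} = \frac{1}{- \frac{702395334001}{7552638}} = - \frac{7552638}{702395334001}$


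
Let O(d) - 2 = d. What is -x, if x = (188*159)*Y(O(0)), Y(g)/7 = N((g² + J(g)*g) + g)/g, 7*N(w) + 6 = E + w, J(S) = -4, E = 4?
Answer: 59784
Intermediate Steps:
O(d) = 2 + d
N(w) = -2/7 + w/7 (N(w) = -6/7 + (4 + w)/7 = -6/7 + (4/7 + w/7) = -2/7 + w/7)
Y(g) = 7*(-2/7 - 3*g/7 + g²/7)/g (Y(g) = 7*((-2/7 + ((g² - 4*g) + g)/7)/g) = 7*((-2/7 + (g² - 3*g)/7)/g) = 7*((-2/7 + (-3*g/7 + g²/7))/g) = 7*((-2/7 - 3*g/7 + g²/7)/g) = 7*(-2/7 - 3*g/7 + g²/7)/g)
x = -59784 (x = (188*159)*(-3 + (2 + 0) - 2/(2 + 0)) = 29892*(-3 + 2 - 2/2) = 29892*(-3 + 2 - 2*½) = 29892*(-3 + 2 - 1) = 29892*(-2) = -59784)
-x = -1*(-59784) = 59784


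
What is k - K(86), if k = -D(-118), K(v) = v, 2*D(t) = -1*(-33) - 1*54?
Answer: -151/2 ≈ -75.500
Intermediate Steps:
D(t) = -21/2 (D(t) = (-1*(-33) - 1*54)/2 = (33 - 54)/2 = (½)*(-21) = -21/2)
k = 21/2 (k = -1*(-21/2) = 21/2 ≈ 10.500)
k - K(86) = 21/2 - 1*86 = 21/2 - 86 = -151/2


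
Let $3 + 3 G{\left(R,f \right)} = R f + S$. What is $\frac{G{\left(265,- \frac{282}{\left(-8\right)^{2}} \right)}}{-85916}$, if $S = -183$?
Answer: $\frac{14439}{2749312} \approx 0.0052519$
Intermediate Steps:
$G{\left(R,f \right)} = -62 + \frac{R f}{3}$ ($G{\left(R,f \right)} = -1 + \frac{R f - 183}{3} = -1 + \frac{-183 + R f}{3} = -1 + \left(-61 + \frac{R f}{3}\right) = -62 + \frac{R f}{3}$)
$\frac{G{\left(265,- \frac{282}{\left(-8\right)^{2}} \right)}}{-85916} = \frac{-62 + \frac{1}{3} \cdot 265 \left(- \frac{282}{\left(-8\right)^{2}}\right)}{-85916} = \left(-62 + \frac{1}{3} \cdot 265 \left(- \frac{282}{64}\right)\right) \left(- \frac{1}{85916}\right) = \left(-62 + \frac{1}{3} \cdot 265 \left(\left(-282\right) \frac{1}{64}\right)\right) \left(- \frac{1}{85916}\right) = \left(-62 + \frac{1}{3} \cdot 265 \left(- \frac{141}{32}\right)\right) \left(- \frac{1}{85916}\right) = \left(-62 - \frac{12455}{32}\right) \left(- \frac{1}{85916}\right) = \left(- \frac{14439}{32}\right) \left(- \frac{1}{85916}\right) = \frac{14439}{2749312}$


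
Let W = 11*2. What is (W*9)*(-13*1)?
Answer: -2574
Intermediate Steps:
W = 22
(W*9)*(-13*1) = (22*9)*(-13*1) = 198*(-13) = -2574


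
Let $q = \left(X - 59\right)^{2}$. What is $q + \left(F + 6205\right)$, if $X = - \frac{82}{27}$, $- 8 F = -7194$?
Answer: $\frac{31938493}{2916} \approx 10953.0$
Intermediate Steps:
$F = \frac{3597}{4}$ ($F = \left(- \frac{1}{8}\right) \left(-7194\right) = \frac{3597}{4} \approx 899.25$)
$X = - \frac{82}{27}$ ($X = \left(-82\right) \frac{1}{27} = - \frac{82}{27} \approx -3.037$)
$q = \frac{2805625}{729}$ ($q = \left(- \frac{82}{27} - 59\right)^{2} = \left(- \frac{1675}{27}\right)^{2} = \frac{2805625}{729} \approx 3848.6$)
$q + \left(F + 6205\right) = \frac{2805625}{729} + \left(\frac{3597}{4} + 6205\right) = \frac{2805625}{729} + \frac{28417}{4} = \frac{31938493}{2916}$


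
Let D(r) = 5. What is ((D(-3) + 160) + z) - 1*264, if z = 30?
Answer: -69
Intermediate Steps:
((D(-3) + 160) + z) - 1*264 = ((5 + 160) + 30) - 1*264 = (165 + 30) - 264 = 195 - 264 = -69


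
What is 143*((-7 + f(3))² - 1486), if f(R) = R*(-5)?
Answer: -143286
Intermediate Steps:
f(R) = -5*R
143*((-7 + f(3))² - 1486) = 143*((-7 - 5*3)² - 1486) = 143*((-7 - 15)² - 1486) = 143*((-22)² - 1486) = 143*(484 - 1486) = 143*(-1002) = -143286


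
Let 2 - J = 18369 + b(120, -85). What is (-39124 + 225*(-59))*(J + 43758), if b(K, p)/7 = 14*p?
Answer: -1766946679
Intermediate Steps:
b(K, p) = 98*p (b(K, p) = 7*(14*p) = 98*p)
J = -10037 (J = 2 - (18369 + 98*(-85)) = 2 - (18369 - 8330) = 2 - 1*10039 = 2 - 10039 = -10037)
(-39124 + 225*(-59))*(J + 43758) = (-39124 + 225*(-59))*(-10037 + 43758) = (-39124 - 13275)*33721 = -52399*33721 = -1766946679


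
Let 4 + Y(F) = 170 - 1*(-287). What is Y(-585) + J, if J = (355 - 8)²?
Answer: 120862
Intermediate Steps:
J = 120409 (J = 347² = 120409)
Y(F) = 453 (Y(F) = -4 + (170 - 1*(-287)) = -4 + (170 + 287) = -4 + 457 = 453)
Y(-585) + J = 453 + 120409 = 120862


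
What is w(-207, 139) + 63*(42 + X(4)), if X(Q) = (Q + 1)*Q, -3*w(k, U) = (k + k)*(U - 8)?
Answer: 21984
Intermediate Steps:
w(k, U) = -2*k*(-8 + U)/3 (w(k, U) = -(k + k)*(U - 8)/3 = -2*k*(-8 + U)/3)
X(Q) = Q*(1 + Q) (X(Q) = (1 + Q)*Q = Q*(1 + Q))
w(-207, 139) + 63*(42 + X(4)) = (⅔)*(-207)*(8 - 1*139) + 63*(42 + 4*(1 + 4)) = (⅔)*(-207)*(8 - 139) + 63*(42 + 4*5) = (⅔)*(-207)*(-131) + 63*(42 + 20) = 18078 + 63*62 = 18078 + 3906 = 21984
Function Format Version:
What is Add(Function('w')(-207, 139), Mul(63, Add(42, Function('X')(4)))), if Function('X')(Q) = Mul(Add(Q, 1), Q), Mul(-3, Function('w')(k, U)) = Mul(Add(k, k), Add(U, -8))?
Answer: 21984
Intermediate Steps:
Function('w')(k, U) = Mul(Rational(-2, 3), k, Add(-8, U)) (Function('w')(k, U) = Mul(Rational(-1, 3), Mul(Add(k, k), Add(U, -8))) = Mul(Rational(-1, 3), Mul(Mul(2, k), Add(-8, U))) = Mul(Rational(-1, 3), Mul(2, k, Add(-8, U))) = Mul(Rational(-2, 3), k, Add(-8, U)))
Function('X')(Q) = Mul(Q, Add(1, Q)) (Function('X')(Q) = Mul(Add(1, Q), Q) = Mul(Q, Add(1, Q)))
Add(Function('w')(-207, 139), Mul(63, Add(42, Function('X')(4)))) = Add(Mul(Rational(2, 3), -207, Add(8, Mul(-1, 139))), Mul(63, Add(42, Mul(4, Add(1, 4))))) = Add(Mul(Rational(2, 3), -207, Add(8, -139)), Mul(63, Add(42, Mul(4, 5)))) = Add(Mul(Rational(2, 3), -207, -131), Mul(63, Add(42, 20))) = Add(18078, Mul(63, 62)) = Add(18078, 3906) = 21984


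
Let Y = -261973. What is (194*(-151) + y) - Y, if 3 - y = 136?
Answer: 232546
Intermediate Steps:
y = -133 (y = 3 - 1*136 = 3 - 136 = -133)
(194*(-151) + y) - Y = (194*(-151) - 133) - 1*(-261973) = (-29294 - 133) + 261973 = -29427 + 261973 = 232546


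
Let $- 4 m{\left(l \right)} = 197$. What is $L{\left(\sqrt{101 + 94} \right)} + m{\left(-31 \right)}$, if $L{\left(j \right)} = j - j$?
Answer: $- \frac{197}{4} \approx -49.25$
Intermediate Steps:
$m{\left(l \right)} = - \frac{197}{4}$ ($m{\left(l \right)} = \left(- \frac{1}{4}\right) 197 = - \frac{197}{4}$)
$L{\left(j \right)} = 0$
$L{\left(\sqrt{101 + 94} \right)} + m{\left(-31 \right)} = 0 - \frac{197}{4} = - \frac{197}{4}$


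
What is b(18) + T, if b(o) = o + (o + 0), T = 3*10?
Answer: 66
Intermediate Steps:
T = 30
b(o) = 2*o (b(o) = o + o = 2*o)
b(18) + T = 2*18 + 30 = 36 + 30 = 66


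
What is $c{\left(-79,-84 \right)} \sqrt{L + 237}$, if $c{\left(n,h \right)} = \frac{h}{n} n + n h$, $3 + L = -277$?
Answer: $6552 i \sqrt{43} \approx 42964.0 i$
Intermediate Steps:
$L = -280$ ($L = -3 - 277 = -280$)
$c{\left(n,h \right)} = h + h n$
$c{\left(-79,-84 \right)} \sqrt{L + 237} = - 84 \left(1 - 79\right) \sqrt{-280 + 237} = \left(-84\right) \left(-78\right) \sqrt{-43} = 6552 i \sqrt{43}$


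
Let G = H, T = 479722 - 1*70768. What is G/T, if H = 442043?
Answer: 63149/58422 ≈ 1.0809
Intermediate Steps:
T = 408954 (T = 479722 - 70768 = 408954)
G = 442043
G/T = 442043/408954 = 442043*(1/408954) = 63149/58422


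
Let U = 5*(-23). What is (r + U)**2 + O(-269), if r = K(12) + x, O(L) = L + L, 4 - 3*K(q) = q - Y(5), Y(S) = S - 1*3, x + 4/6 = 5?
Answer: 109402/9 ≈ 12156.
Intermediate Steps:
x = 13/3 (x = -2/3 + 5 = 13/3 ≈ 4.3333)
Y(S) = -3 + S (Y(S) = S - 3 = -3 + S)
K(q) = 2 - q/3 (K(q) = 4/3 - (q - (-3 + 5))/3 = 4/3 - (q - 1*2)/3 = 4/3 - (q - 2)/3 = 4/3 - (-2 + q)/3 = 4/3 + (2/3 - q/3) = 2 - q/3)
U = -115
O(L) = 2*L
r = 7/3 (r = (2 - 1/3*12) + 13/3 = (2 - 4) + 13/3 = -2 + 13/3 = 7/3 ≈ 2.3333)
(r + U)**2 + O(-269) = (7/3 - 115)**2 + 2*(-269) = (-338/3)**2 - 538 = 114244/9 - 538 = 109402/9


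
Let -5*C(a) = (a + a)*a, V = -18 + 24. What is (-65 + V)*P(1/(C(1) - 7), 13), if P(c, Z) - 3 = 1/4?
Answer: -767/4 ≈ -191.75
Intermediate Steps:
V = 6
C(a) = -2*a²/5 (C(a) = -(a + a)*a/5 = -2*a*a/5 = -2*a²/5)
P(c, Z) = 13/4 (P(c, Z) = 3 + 1/4 = 3 + ¼ = 13/4)
(-65 + V)*P(1/(C(1) - 7), 13) = (-65 + 6)*(13/4) = -59*13/4 = -767/4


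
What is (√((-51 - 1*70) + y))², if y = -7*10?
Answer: -191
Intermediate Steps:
y = -70
(√((-51 - 1*70) + y))² = (√((-51 - 1*70) - 70))² = (√((-51 - 70) - 70))² = (√(-121 - 70))² = (√(-191))² = (I*√191)² = -191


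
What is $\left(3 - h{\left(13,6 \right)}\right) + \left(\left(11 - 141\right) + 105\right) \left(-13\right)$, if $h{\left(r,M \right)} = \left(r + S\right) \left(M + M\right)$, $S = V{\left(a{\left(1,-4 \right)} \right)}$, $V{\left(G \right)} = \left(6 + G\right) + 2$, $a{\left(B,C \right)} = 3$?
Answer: $40$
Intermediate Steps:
$V{\left(G \right)} = 8 + G$
$S = 11$ ($S = 8 + 3 = 11$)
$h{\left(r,M \right)} = 2 M \left(11 + r\right)$ ($h{\left(r,M \right)} = \left(r + 11\right) \left(M + M\right) = \left(11 + r\right) 2 M = 2 M \left(11 + r\right)$)
$\left(3 - h{\left(13,6 \right)}\right) + \left(\left(11 - 141\right) + 105\right) \left(-13\right) = \left(3 - 2 \cdot 6 \left(11 + 13\right)\right) + \left(\left(11 - 141\right) + 105\right) \left(-13\right) = \left(3 - 2 \cdot 6 \cdot 24\right) + \left(-130 + 105\right) \left(-13\right) = \left(3 - 288\right) - -325 = \left(3 - 288\right) + 325 = -285 + 325 = 40$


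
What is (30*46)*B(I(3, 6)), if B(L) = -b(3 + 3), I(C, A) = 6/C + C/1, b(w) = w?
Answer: -8280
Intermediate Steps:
I(C, A) = C + 6/C (I(C, A) = 6/C + C*1 = 6/C + C = C + 6/C)
B(L) = -6 (B(L) = -(3 + 3) = -1*6 = -6)
(30*46)*B(I(3, 6)) = (30*46)*(-6) = 1380*(-6) = -8280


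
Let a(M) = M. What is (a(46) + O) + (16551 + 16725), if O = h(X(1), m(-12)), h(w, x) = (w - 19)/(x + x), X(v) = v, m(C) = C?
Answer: 133291/4 ≈ 33323.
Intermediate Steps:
h(w, x) = (-19 + w)/(2*x) (h(w, x) = (-19 + w)/((2*x)) = (-19 + w)*(1/(2*x)) = (-19 + w)/(2*x))
O = ¾ (O = (½)*(-19 + 1)/(-12) = (½)*(-1/12)*(-18) = ¾ ≈ 0.75000)
(a(46) + O) + (16551 + 16725) = (46 + ¾) + (16551 + 16725) = 187/4 + 33276 = 133291/4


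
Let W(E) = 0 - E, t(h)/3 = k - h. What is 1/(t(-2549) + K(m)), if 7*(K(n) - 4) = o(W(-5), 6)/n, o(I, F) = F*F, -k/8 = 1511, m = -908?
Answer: -1589/45466066 ≈ -3.4949e-5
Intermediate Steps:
k = -12088 (k = -8*1511 = -12088)
t(h) = -36264 - 3*h (t(h) = 3*(-12088 - h) = -36264 - 3*h)
W(E) = -E
o(I, F) = F²
K(n) = 4 + 36/(7*n) (K(n) = 4 + (6²/n)/7 = 4 + (36/n)/7 = 4 + 36/(7*n))
1/(t(-2549) + K(m)) = 1/((-36264 - 3*(-2549)) + (4 + (36/7)/(-908))) = 1/((-36264 + 7647) + (4 + (36/7)*(-1/908))) = 1/(-28617 + (4 - 9/1589)) = 1/(-28617 + 6347/1589) = 1/(-45466066/1589) = -1589/45466066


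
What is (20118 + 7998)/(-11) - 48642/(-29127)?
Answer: -24799990/9709 ≈ -2554.3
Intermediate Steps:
(20118 + 7998)/(-11) - 48642/(-29127) = 28116*(-1/11) - 48642*(-1/29127) = -2556 + 16214/9709 = -24799990/9709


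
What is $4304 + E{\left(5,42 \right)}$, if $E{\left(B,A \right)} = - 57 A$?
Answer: $1910$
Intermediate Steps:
$4304 + E{\left(5,42 \right)} = 4304 - 2394 = 1910$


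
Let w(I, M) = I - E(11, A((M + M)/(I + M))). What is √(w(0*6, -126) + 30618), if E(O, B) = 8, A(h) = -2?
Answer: √30610 ≈ 174.96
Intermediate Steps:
w(I, M) = -8 + I (w(I, M) = I - 1*8 = I - 8 = -8 + I)
√(w(0*6, -126) + 30618) = √((-8 + 0*6) + 30618) = √((-8 + 0) + 30618) = √(-8 + 30618) = √30610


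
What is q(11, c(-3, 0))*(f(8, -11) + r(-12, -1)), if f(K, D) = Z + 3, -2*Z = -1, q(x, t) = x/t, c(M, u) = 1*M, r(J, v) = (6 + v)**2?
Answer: -209/2 ≈ -104.50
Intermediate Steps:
c(M, u) = M
Z = 1/2 (Z = -1/2*(-1) = 1/2 ≈ 0.50000)
f(K, D) = 7/2 (f(K, D) = 1/2 + 3 = 7/2)
q(11, c(-3, 0))*(f(8, -11) + r(-12, -1)) = (11/(-3))*(7/2 + (6 - 1)**2) = (11*(-1/3))*(7/2 + 5**2) = -11*(7/2 + 25)/3 = -11/3*57/2 = -209/2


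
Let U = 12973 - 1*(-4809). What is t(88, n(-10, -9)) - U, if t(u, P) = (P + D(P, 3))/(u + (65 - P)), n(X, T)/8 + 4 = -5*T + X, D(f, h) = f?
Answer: -1689786/95 ≈ -17787.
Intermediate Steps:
U = 17782 (U = 12973 + 4809 = 17782)
n(X, T) = -32 - 40*T + 8*X (n(X, T) = -32 + 8*(-5*T + X) = -32 + 8*(X - 5*T) = -32 + (-40*T + 8*X) = -32 - 40*T + 8*X)
t(u, P) = 2*P/(65 + u - P) (t(u, P) = (P + P)/(u + (65 - P)) = (2*P)/(65 + u - P) = 2*P/(65 + u - P))
t(88, n(-10, -9)) - U = 2*(-32 - 40*(-9) + 8*(-10))/(65 + 88 - (-32 - 40*(-9) + 8*(-10))) - 1*17782 = 2*(-32 + 360 - 80)/(65 + 88 - (-32 + 360 - 80)) - 17782 = 2*248/(65 + 88 - 1*248) - 17782 = 2*248/(65 + 88 - 248) - 17782 = 2*248/(-95) - 17782 = 2*248*(-1/95) - 17782 = -496/95 - 17782 = -1689786/95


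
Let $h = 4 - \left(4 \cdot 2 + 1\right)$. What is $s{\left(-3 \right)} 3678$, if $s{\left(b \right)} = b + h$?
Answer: $-29424$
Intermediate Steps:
$h = -5$ ($h = 4 - \left(8 + 1\right) = 4 - 9 = -5$)
$s{\left(b \right)} = -5 + b$ ($s{\left(b \right)} = b - 5 = -5 + b$)
$s{\left(-3 \right)} 3678 = \left(-5 - 3\right) 3678 = \left(-8\right) 3678 = -29424$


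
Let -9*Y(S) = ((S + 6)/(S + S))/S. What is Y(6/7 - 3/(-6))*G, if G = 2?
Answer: -1442/3249 ≈ -0.44383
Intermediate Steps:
Y(S) = -(6 + S)/(18*S²) (Y(S) = -(S + 6)/(S + S)/(9*S) = -(6 + S)/((2*S))/(9*S) = -(6 + S)*(1/(2*S))/(9*S) = -(6 + S)/(2*S)/(9*S) = -(6 + S)/(18*S²))
Y(6/7 - 3/(-6))*G = ((-6 - (6/7 - 3/(-6)))/(18*(6/7 - 3/(-6))²))*2 = ((-6 - (6*(⅐) - 3*(-⅙)))/(18*(6*(⅐) - 3*(-⅙))²))*2 = ((-6 - (6/7 + ½))/(18*(6/7 + ½)²))*2 = ((-6 - 1*19/14)/(18*(19/14)²))*2 = ((1/18)*(196/361)*(-6 - 19/14))*2 = ((1/18)*(196/361)*(-103/14))*2 = -721/3249*2 = -1442/3249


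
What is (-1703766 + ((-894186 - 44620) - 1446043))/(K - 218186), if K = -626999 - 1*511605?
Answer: 817723/271358 ≈ 3.0134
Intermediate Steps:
K = -1138604 (K = -626999 - 511605 = -1138604)
(-1703766 + ((-894186 - 44620) - 1446043))/(K - 218186) = (-1703766 + ((-894186 - 44620) - 1446043))/(-1138604 - 218186) = (-1703766 + (-938806 - 1446043))/(-1356790) = (-1703766 - 2384849)*(-1/1356790) = -4088615*(-1/1356790) = 817723/271358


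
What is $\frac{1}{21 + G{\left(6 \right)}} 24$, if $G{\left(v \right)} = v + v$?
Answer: $\frac{8}{11} \approx 0.72727$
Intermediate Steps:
$G{\left(v \right)} = 2 v$
$\frac{1}{21 + G{\left(6 \right)}} 24 = \frac{1}{21 + 2 \cdot 6} \cdot 24 = \frac{1}{21 + 12} \cdot 24 = \frac{1}{33} \cdot 24 = \frac{8}{11}$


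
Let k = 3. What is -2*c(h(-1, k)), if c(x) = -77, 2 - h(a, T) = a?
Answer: 154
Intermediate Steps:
h(a, T) = 2 - a
-2*c(h(-1, k)) = -2*(-77) = 154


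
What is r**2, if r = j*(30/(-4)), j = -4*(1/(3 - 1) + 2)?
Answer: 5625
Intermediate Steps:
j = -10 (j = -4*(1/2 + 2) = -4*5/2 = -10)
r = 75 (r = -300/(-4) = -300*(-1)/4 = -10*(-15/2) = 75)
r**2 = 75**2 = 5625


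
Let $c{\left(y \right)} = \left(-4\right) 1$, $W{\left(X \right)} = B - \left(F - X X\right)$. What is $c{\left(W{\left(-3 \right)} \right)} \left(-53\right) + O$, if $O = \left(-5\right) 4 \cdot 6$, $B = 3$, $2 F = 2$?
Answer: $92$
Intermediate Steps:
$F = 1$ ($F = \frac{1}{2} \cdot 2 = 1$)
$W{\left(X \right)} = 2 + X^{2}$ ($W{\left(X \right)} = 3 - \left(1 - X X\right) = 3 - \left(1 - X^{2}\right) = 3 + \left(-1 + X^{2}\right) = 2 + X^{2}$)
$O = -120$ ($O = \left(-20\right) 6 = -120$)
$c{\left(y \right)} = -4$
$c{\left(W{\left(-3 \right)} \right)} \left(-53\right) + O = \left(-4\right) \left(-53\right) - 120 = 212 - 120 = 92$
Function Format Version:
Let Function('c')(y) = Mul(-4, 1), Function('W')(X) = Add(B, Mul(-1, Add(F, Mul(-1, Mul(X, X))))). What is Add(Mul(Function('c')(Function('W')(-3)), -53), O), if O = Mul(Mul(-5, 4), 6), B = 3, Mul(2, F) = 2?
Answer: 92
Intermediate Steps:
F = 1 (F = Mul(Rational(1, 2), 2) = 1)
Function('W')(X) = Add(2, Pow(X, 2)) (Function('W')(X) = Add(3, Mul(-1, Add(1, Mul(-1, Mul(X, X))))) = Add(3, Mul(-1, Add(1, Mul(-1, Pow(X, 2))))) = Add(3, Add(-1, Pow(X, 2))) = Add(2, Pow(X, 2)))
O = -120 (O = Mul(-20, 6) = -120)
Function('c')(y) = -4
Add(Mul(Function('c')(Function('W')(-3)), -53), O) = Add(Mul(-4, -53), -120) = Add(212, -120) = 92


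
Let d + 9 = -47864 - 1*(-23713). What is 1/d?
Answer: -1/24160 ≈ -4.1391e-5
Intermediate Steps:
d = -24160 (d = -9 + (-47864 - 1*(-23713)) = -9 + (-47864 + 23713) = -9 - 24151 = -24160)
1/d = 1/(-24160) = -1/24160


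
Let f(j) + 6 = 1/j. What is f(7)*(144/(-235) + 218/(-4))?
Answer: 1062023/3290 ≈ 322.80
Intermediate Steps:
f(j) = -6 + 1/j
f(7)*(144/(-235) + 218/(-4)) = (-6 + 1/7)*(144/(-235) + 218/(-4)) = (-6 + 1/7)*(144*(-1/235) + 218*(-1/4)) = -41*(-144/235 - 109/2)/7 = -41/7*(-25903/470) = 1062023/3290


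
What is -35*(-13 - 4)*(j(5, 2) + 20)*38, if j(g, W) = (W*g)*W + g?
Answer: 1017450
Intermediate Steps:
j(g, W) = g + g*W² (j(g, W) = g*W² + g = g + g*W²)
-35*(-13 - 4)*(j(5, 2) + 20)*38 = -35*(-13 - 4)*(5*(1 + 2²) + 20)*38 = -(-595)*(5*(1 + 4) + 20)*38 = -(-595)*(5*5 + 20)*38 = -(-595)*(25 + 20)*38 = -(-595)*45*38 = -35*(-765)*38 = 26775*38 = 1017450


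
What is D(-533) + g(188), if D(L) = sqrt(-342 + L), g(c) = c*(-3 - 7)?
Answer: -1880 + 5*I*sqrt(35) ≈ -1880.0 + 29.58*I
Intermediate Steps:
g(c) = -10*c (g(c) = c*(-10) = -10*c)
D(-533) + g(188) = sqrt(-342 - 533) - 10*188 = sqrt(-875) - 1880 = 5*I*sqrt(35) - 1880 = -1880 + 5*I*sqrt(35)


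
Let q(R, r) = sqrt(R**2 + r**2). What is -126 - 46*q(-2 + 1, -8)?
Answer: -126 - 46*sqrt(65) ≈ -496.86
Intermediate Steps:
-126 - 46*q(-2 + 1, -8) = -126 - 46*sqrt((-2 + 1)**2 + (-8)**2) = -126 - 46*sqrt((-1)**2 + 64) = -126 - 46*sqrt(1 + 64) = -126 - 46*sqrt(65)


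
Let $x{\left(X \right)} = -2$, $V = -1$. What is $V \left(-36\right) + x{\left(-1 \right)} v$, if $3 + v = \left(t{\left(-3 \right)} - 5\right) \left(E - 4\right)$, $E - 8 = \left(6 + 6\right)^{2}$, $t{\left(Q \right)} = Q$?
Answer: $2410$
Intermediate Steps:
$E = 152$ ($E = 8 + \left(6 + 6\right)^{2} = 8 + 12^{2} = 8 + 144 = 152$)
$v = -1187$ ($v = -3 + \left(-3 - 5\right) \left(152 - 4\right) = -3 - 1184 = -1187$)
$V \left(-36\right) + x{\left(-1 \right)} v = \left(-1\right) \left(-36\right) - -2374 = 36 + 2374 = 2410$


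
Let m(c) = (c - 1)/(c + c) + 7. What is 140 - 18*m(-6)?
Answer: 7/2 ≈ 3.5000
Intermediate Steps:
m(c) = 7 + (-1 + c)/(2*c) (m(c) = (-1 + c)/((2*c)) + 7 = (-1 + c)*(1/(2*c)) + 7 = (-1 + c)/(2*c) + 7 = 7 + (-1 + c)/(2*c))
140 - 18*m(-6) = 140 - 9*(-1 + 15*(-6))/(-6) = 140 - 9*(-1)*(-1 - 90)/6 = 140 - 9*(-1)*(-91)/6 = 140 - 18*91/12 = 140 - 273/2 = 7/2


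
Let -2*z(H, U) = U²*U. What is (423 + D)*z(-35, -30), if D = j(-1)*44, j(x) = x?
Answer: 5116500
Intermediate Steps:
z(H, U) = -U³/2 (z(H, U) = -U²*U/2 = -U³/2)
D = -44 (D = -1*44 = -44)
(423 + D)*z(-35, -30) = (423 - 44)*(-½*(-30)³) = 379*(-½*(-27000)) = 379*13500 = 5116500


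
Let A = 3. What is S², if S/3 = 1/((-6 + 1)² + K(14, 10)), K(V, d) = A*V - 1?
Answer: 1/484 ≈ 0.0020661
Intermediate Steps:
K(V, d) = -1 + 3*V (K(V, d) = 3*V - 1 = -1 + 3*V)
S = 1/22 (S = 3/((-6 + 1)² + (-1 + 3*14)) = 3/((-5)² + (-1 + 42)) = 3/(25 + 41) = 3/66 = 3*(1/66) = 1/22 ≈ 0.045455)
S² = (1/22)² = 1/484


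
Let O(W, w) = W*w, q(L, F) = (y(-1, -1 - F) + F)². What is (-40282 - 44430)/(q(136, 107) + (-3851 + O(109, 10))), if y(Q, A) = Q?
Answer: -84712/8475 ≈ -9.9955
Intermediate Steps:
q(L, F) = (-1 + F)²
(-40282 - 44430)/(q(136, 107) + (-3851 + O(109, 10))) = (-40282 - 44430)/((-1 + 107)² + (-3851 + 109*10)) = -84712/(106² + (-3851 + 1090)) = -84712/(11236 - 2761) = -84712/8475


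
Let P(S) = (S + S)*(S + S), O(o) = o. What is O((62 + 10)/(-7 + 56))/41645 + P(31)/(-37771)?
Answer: -7841366108/77075691455 ≈ -0.10174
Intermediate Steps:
P(S) = 4*S**2 (P(S) = (2*S)*(2*S) = 4*S**2)
O((62 + 10)/(-7 + 56))/41645 + P(31)/(-37771) = ((62 + 10)/(-7 + 56))/41645 + (4*31**2)/(-37771) = (72/49)*(1/41645) + (4*961)*(-1/37771) = (72*(1/49))*(1/41645) + 3844*(-1/37771) = (72/49)*(1/41645) - 3844/37771 = 72/2040605 - 3844/37771 = -7841366108/77075691455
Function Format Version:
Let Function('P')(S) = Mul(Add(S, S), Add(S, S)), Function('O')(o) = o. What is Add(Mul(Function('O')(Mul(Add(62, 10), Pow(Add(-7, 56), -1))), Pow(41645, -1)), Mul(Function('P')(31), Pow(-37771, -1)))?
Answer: Rational(-7841366108, 77075691455) ≈ -0.10174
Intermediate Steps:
Function('P')(S) = Mul(4, Pow(S, 2)) (Function('P')(S) = Mul(Mul(2, S), Mul(2, S)) = Mul(4, Pow(S, 2)))
Add(Mul(Function('O')(Mul(Add(62, 10), Pow(Add(-7, 56), -1))), Pow(41645, -1)), Mul(Function('P')(31), Pow(-37771, -1))) = Add(Mul(Mul(Add(62, 10), Pow(Add(-7, 56), -1)), Pow(41645, -1)), Mul(Mul(4, Pow(31, 2)), Pow(-37771, -1))) = Add(Mul(Mul(72, Pow(49, -1)), Rational(1, 41645)), Mul(Mul(4, 961), Rational(-1, 37771))) = Add(Mul(Mul(72, Rational(1, 49)), Rational(1, 41645)), Mul(3844, Rational(-1, 37771))) = Add(Mul(Rational(72, 49), Rational(1, 41645)), Rational(-3844, 37771)) = Add(Rational(72, 2040605), Rational(-3844, 37771)) = Rational(-7841366108, 77075691455)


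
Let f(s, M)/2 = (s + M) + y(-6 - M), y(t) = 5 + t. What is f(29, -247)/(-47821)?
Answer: -56/47821 ≈ -0.0011710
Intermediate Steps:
f(s, M) = -2 + 2*s (f(s, M) = 2*((s + M) + (5 + (-6 - M))) = 2*((M + s) + (-1 - M)) = 2*(-1 + s) = -2 + 2*s)
f(29, -247)/(-47821) = (-2 + 2*29)/(-47821) = (-2 + 58)*(-1/47821) = 56*(-1/47821) = -56/47821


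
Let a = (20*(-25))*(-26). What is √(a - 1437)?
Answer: √11563 ≈ 107.53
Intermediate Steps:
a = 13000 (a = -500*(-26) = 13000)
√(a - 1437) = √(13000 - 1437) = √11563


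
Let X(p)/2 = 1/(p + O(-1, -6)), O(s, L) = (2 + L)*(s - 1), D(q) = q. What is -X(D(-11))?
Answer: ⅔ ≈ 0.66667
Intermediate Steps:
O(s, L) = (-1 + s)*(2 + L) (O(s, L) = (2 + L)*(-1 + s) = (-1 + s)*(2 + L))
X(p) = 2/(8 + p) (X(p) = 2/(p + (-2 - 1*(-6) + 2*(-1) - 6*(-1))) = 2/(p + (-2 + 6 - 2 + 6)) = 2/(p + 8) = 2/(8 + p))
-X(D(-11)) = -2/(8 - 11) = -2/(-3) = -2*(-1)/3 = -1*(-⅔) = ⅔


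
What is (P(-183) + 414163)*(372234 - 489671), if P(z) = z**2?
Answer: -52570907924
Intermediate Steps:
(P(-183) + 414163)*(372234 - 489671) = ((-183)**2 + 414163)*(372234 - 489671) = (33489 + 414163)*(-117437) = 447652*(-117437) = -52570907924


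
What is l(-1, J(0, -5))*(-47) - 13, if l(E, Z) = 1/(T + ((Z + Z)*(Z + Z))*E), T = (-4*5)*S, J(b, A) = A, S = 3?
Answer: -2033/160 ≈ -12.706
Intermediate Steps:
T = -60 (T = -4*5*3 = -20*3 = -60)
l(E, Z) = 1/(-60 + 4*E*Z²) (l(E, Z) = 1/(-60 + ((Z + Z)*(Z + Z))*E) = 1/(-60 + ((2*Z)*(2*Z))*E) = 1/(-60 + (4*Z²)*E) = 1/(-60 + 4*E*Z²))
l(-1, J(0, -5))*(-47) - 13 = (1/(4*(-15 - 1*(-5)²)))*(-47) - 13 = (1/(4*(-15 - 1*25)))*(-47) - 13 = (1/(4*(-15 - 25)))*(-47) - 13 = ((¼)/(-40))*(-47) - 13 = ((¼)*(-1/40))*(-47) - 13 = -1/160*(-47) - 13 = 47/160 - 13 = -2033/160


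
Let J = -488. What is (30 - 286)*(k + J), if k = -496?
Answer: 251904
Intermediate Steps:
(30 - 286)*(k + J) = (30 - 286)*(-496 - 488) = -256*(-984) = 251904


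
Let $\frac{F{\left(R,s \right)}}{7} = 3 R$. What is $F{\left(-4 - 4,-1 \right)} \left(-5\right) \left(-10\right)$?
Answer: $-8400$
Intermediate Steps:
$F{\left(R,s \right)} = 21 R$ ($F{\left(R,s \right)} = 7 \cdot 3 R = 21 R$)
$F{\left(-4 - 4,-1 \right)} \left(-5\right) \left(-10\right) = 21 \left(-4 - 4\right) \left(-5\right) \left(-10\right) = 21 \left(-8\right) \left(-5\right) \left(-10\right) = \left(-168\right) \left(-5\right) \left(-10\right) = 840 \left(-10\right) = -8400$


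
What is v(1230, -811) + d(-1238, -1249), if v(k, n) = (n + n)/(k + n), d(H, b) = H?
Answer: -520344/419 ≈ -1241.9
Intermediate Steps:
v(k, n) = 2*n/(k + n) (v(k, n) = (2*n)/(k + n) = 2*n/(k + n))
v(1230, -811) + d(-1238, -1249) = 2*(-811)/(1230 - 811) - 1238 = 2*(-811)/419 - 1238 = 2*(-811)*(1/419) - 1238 = -1622/419 - 1238 = -520344/419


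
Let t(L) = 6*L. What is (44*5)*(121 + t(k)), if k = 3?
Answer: 30580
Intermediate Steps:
(44*5)*(121 + t(k)) = (44*5)*(121 + 6*3) = 220*(121 + 18) = 220*139 = 30580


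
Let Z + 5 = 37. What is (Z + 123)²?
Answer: 24025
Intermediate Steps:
Z = 32 (Z = -5 + 37 = 32)
(Z + 123)² = (32 + 123)² = 155² = 24025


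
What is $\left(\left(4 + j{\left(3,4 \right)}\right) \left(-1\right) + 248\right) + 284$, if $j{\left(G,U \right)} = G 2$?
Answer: $522$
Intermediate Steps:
$j{\left(G,U \right)} = 2 G$
$\left(\left(4 + j{\left(3,4 \right)}\right) \left(-1\right) + 248\right) + 284 = \left(\left(4 + 2 \cdot 3\right) \left(-1\right) + 248\right) + 284 = \left(\left(4 + 6\right) \left(-1\right) + 248\right) + 284 = \left(10 \left(-1\right) + 248\right) + 284 = \left(-10 + 248\right) + 284 = 238 + 284 = 522$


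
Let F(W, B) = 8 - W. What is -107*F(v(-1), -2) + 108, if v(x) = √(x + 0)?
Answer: -748 + 107*I ≈ -748.0 + 107.0*I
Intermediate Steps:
v(x) = √x
-107*F(v(-1), -2) + 108 = -107*(8 - √(-1)) + 108 = -107*(8 - I) + 108 = (-856 + 107*I) + 108 = -748 + 107*I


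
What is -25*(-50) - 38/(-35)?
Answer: 43788/35 ≈ 1251.1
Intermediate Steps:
-25*(-50) - 38/(-35) = 1250 - 38*(-1/35) = 1250 + 38/35 = 43788/35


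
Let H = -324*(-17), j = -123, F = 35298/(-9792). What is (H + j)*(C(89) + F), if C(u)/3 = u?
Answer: 771600495/544 ≈ 1.4184e+6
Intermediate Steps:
F = -1961/544 (F = 35298*(-1/9792) = -1961/544 ≈ -3.6048)
C(u) = 3*u
H = 5508
(H + j)*(C(89) + F) = (5508 - 123)*(3*89 - 1961/544) = 5385*(267 - 1961/544) = 5385*(143287/544) = 771600495/544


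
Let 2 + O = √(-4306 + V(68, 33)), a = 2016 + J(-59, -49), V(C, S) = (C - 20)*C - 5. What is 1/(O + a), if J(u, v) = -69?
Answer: 1945/3784072 - I*√1047/3784072 ≈ 0.000514 - 8.5509e-6*I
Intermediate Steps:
V(C, S) = -5 + C*(-20 + C) (V(C, S) = (-20 + C)*C - 5 = C*(-20 + C) - 5 = -5 + C*(-20 + C))
a = 1947 (a = 2016 - 69 = 1947)
O = -2 + I*√1047 (O = -2 + √(-4306 + (-5 + 68² - 20*68)) = -2 + √(-4306 + (-5 + 4624 - 1360)) = -2 + √(-4306 + 3259) = -2 + √(-1047) = -2 + I*√1047 ≈ -2.0 + 32.357*I)
1/(O + a) = 1/((-2 + I*√1047) + 1947) = 1/(1945 + I*√1047)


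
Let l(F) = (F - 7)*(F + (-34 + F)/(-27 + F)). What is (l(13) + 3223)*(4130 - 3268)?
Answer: 2853220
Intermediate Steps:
l(F) = (-7 + F)*(F + (-34 + F)/(-27 + F))
(l(13) + 3223)*(4130 - 3268) = ((238 + 13³ - 33*13² + 148*13)/(-27 + 13) + 3223)*(4130 - 3268) = ((238 + 2197 - 33*169 + 1924)/(-14) + 3223)*862 = (-(238 + 2197 - 5577 + 1924)/14 + 3223)*862 = (-1/14*(-1218) + 3223)*862 = (87 + 3223)*862 = 3310*862 = 2853220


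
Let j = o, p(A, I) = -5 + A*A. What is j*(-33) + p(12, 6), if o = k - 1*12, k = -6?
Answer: 733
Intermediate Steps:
p(A, I) = -5 + A²
o = -18 (o = -6 - 1*12 = -6 - 12 = -18)
j = -18
j*(-33) + p(12, 6) = -18*(-33) + (-5 + 12²) = 594 + (-5 + 144) = 594 + 139 = 733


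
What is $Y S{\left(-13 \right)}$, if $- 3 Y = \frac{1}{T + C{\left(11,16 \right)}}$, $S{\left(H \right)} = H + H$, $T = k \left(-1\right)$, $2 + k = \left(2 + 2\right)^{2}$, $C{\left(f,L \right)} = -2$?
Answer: $- \frac{13}{24} \approx -0.54167$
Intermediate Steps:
$k = 14$ ($k = -2 + \left(2 + 2\right)^{2} = -2 + 4^{2} = -2 + 16 = 14$)
$T = -14$ ($T = 14 \left(-1\right) = -14$)
$S{\left(H \right)} = 2 H$
$Y = \frac{1}{48}$ ($Y = - \frac{1}{3 \left(-14 - 2\right)} = - \frac{1}{3 \left(-16\right)} = \left(- \frac{1}{3}\right) \left(- \frac{1}{16}\right) = \frac{1}{48} \approx 0.020833$)
$Y S{\left(-13 \right)} = \frac{2 \left(-13\right)}{48} = \frac{1}{48} \left(-26\right) = - \frac{13}{24}$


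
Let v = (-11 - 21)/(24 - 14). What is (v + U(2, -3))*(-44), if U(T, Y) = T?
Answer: 264/5 ≈ 52.800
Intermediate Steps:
v = -16/5 (v = -32/10 = -32*1/10 = -16/5 ≈ -3.2000)
(v + U(2, -3))*(-44) = (-16/5 + 2)*(-44) = -6/5*(-44) = 264/5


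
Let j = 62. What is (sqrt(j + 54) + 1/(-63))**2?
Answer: 460405/3969 - 4*sqrt(29)/63 ≈ 115.66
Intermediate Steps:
(sqrt(j + 54) + 1/(-63))**2 = (sqrt(62 + 54) + 1/(-63))**2 = (sqrt(116) - 1/63)**2 = (2*sqrt(29) - 1/63)**2 = (-1/63 + 2*sqrt(29))**2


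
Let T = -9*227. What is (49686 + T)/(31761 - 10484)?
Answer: 47643/21277 ≈ 2.2392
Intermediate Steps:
T = -2043
(49686 + T)/(31761 - 10484) = (49686 - 2043)/(31761 - 10484) = 47643/21277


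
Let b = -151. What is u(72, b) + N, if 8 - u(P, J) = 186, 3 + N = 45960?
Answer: 45779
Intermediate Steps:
N = 45957 (N = -3 + 45960 = 45957)
u(P, J) = -178 (u(P, J) = 8 - 1*186 = 8 - 186 = -178)
u(72, b) + N = -178 + 45957 = 45779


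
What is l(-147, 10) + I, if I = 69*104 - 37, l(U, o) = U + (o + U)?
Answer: 6855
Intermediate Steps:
l(U, o) = o + 2*U (l(U, o) = U + (U + o) = o + 2*U)
I = 7139 (I = 7176 - 37 = 7139)
l(-147, 10) + I = (10 + 2*(-147)) + 7139 = (10 - 294) + 7139 = -284 + 7139 = 6855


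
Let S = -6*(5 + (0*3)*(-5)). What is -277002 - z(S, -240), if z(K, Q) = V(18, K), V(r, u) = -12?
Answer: -276990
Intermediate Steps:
S = -30 (S = -6*(5 + 0*(-5)) = -6*(5 + 0) = -6*5 = -30)
z(K, Q) = -12
-277002 - z(S, -240) = -277002 - 1*(-12) = -277002 + 12 = -276990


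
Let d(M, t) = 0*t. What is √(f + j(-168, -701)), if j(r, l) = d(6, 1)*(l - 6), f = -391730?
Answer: I*√391730 ≈ 625.88*I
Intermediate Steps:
d(M, t) = 0
j(r, l) = 0 (j(r, l) = 0*(l - 6) = 0*(-6 + l) = 0)
√(f + j(-168, -701)) = √(-391730 + 0) = √(-391730) = I*√391730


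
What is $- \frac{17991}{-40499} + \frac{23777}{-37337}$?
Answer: $- \frac{291214756}{1512111163} \approx -0.19259$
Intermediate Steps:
$- \frac{17991}{-40499} + \frac{23777}{-37337} = \left(-17991\right) \left(- \frac{1}{40499}\right) + 23777 \left(- \frac{1}{37337}\right) = \frac{17991}{40499} - \frac{23777}{37337} = - \frac{291214756}{1512111163}$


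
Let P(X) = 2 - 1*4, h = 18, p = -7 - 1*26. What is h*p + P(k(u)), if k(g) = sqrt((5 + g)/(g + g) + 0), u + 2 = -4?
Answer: -596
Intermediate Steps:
u = -6 (u = -2 - 4 = -6)
k(g) = sqrt(2)*sqrt((5 + g)/g)/2 (k(g) = sqrt((5 + g)/((2*g)) + 0) = sqrt((5 + g)*(1/(2*g)) + 0) = sqrt((5 + g)/(2*g) + 0) = sqrt((5 + g)/(2*g)) = sqrt(2)*sqrt((5 + g)/g)/2)
p = -33 (p = -7 - 26 = -33)
P(X) = -2 (P(X) = 2 - 4 = -2)
h*p + P(k(u)) = 18*(-33) - 2 = -594 - 2 = -596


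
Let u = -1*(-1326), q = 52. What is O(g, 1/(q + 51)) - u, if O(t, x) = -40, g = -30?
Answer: -1366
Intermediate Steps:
u = 1326
O(g, 1/(q + 51)) - u = -40 - 1*1326 = -40 - 1326 = -1366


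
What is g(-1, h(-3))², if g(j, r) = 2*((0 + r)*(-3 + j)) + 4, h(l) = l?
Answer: 784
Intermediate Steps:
g(j, r) = 4 + 2*r*(-3 + j) (g(j, r) = 2*(r*(-3 + j)) + 4 = 2*r*(-3 + j) + 4 = 4 + 2*r*(-3 + j))
g(-1, h(-3))² = (4 - 6*(-3) + 2*(-1)*(-3))² = (4 + 18 + 6)² = 28² = 784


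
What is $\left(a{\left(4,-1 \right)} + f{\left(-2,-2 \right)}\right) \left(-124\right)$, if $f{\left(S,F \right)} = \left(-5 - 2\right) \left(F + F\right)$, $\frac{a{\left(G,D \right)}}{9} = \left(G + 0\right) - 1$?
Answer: $-6820$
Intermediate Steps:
$a{\left(G,D \right)} = -9 + 9 G$ ($a{\left(G,D \right)} = 9 \left(\left(G + 0\right) - 1\right) = 9 \left(G - 1\right) = 9 \left(-1 + G\right) = -9 + 9 G$)
$f{\left(S,F \right)} = - 14 F$ ($f{\left(S,F \right)} = - 7 \cdot 2 F = - 14 F$)
$\left(a{\left(4,-1 \right)} + f{\left(-2,-2 \right)}\right) \left(-124\right) = \left(\left(-9 + 9 \cdot 4\right) - -28\right) \left(-124\right) = \left(\left(-9 + 36\right) + 28\right) \left(-124\right) = \left(27 + 28\right) \left(-124\right) = 55 \left(-124\right) = -6820$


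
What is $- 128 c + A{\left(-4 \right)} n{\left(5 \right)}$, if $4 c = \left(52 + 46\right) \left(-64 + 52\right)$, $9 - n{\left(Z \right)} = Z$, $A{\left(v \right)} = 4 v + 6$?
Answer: $37592$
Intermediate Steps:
$A{\left(v \right)} = 6 + 4 v$
$n{\left(Z \right)} = 9 - Z$
$c = -294$ ($c = \frac{\left(52 + 46\right) \left(-64 + 52\right)}{4} = \frac{98 \left(-12\right)}{4} = \frac{1}{4} \left(-1176\right) = -294$)
$- 128 c + A{\left(-4 \right)} n{\left(5 \right)} = \left(-128\right) \left(-294\right) + \left(6 + 4 \left(-4\right)\right) \left(9 - 5\right) = 37632 + \left(6 - 16\right) \left(9 - 5\right) = 37632 - 40 = 37592$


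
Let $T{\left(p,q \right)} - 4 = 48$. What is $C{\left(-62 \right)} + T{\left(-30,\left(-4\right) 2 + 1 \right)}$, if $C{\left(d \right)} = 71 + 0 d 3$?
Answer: $123$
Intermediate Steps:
$C{\left(d \right)} = 71$ ($C{\left(d \right)} = 71 + 0 \cdot 3 = 71 + 0 = 71$)
$T{\left(p,q \right)} = 52$ ($T{\left(p,q \right)} = 4 + 48 = 52$)
$C{\left(-62 \right)} + T{\left(-30,\left(-4\right) 2 + 1 \right)} = 71 + 52 = 123$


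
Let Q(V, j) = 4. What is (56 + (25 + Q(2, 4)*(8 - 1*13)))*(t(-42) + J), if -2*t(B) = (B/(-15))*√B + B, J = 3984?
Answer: 244305 - 427*I*√42/5 ≈ 2.4431e+5 - 553.46*I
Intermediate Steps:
t(B) = -B/2 + B^(3/2)/30 (t(B) = -((B/(-15))*√B + B)/2 = -((B*(-1/15))*√B + B)/2 = -((-B/15)*√B + B)/2 = -(-B^(3/2)/15 + B)/2 = -(B - B^(3/2)/15)/2 = -B/2 + B^(3/2)/30)
(56 + (25 + Q(2, 4)*(8 - 1*13)))*(t(-42) + J) = (56 + (25 + 4*(8 - 1*13)))*((-½*(-42) + (-42)^(3/2)/30) + 3984) = (56 + (25 + 4*(8 - 13)))*((21 + (-42*I*√42)/30) + 3984) = (56 + (25 + 4*(-5)))*((21 - 7*I*√42/5) + 3984) = (56 + (25 - 20))*(4005 - 7*I*√42/5) = (56 + 5)*(4005 - 7*I*√42/5) = 61*(4005 - 7*I*√42/5) = 244305 - 427*I*√42/5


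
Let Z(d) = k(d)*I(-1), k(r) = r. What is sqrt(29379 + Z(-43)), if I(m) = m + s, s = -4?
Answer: sqrt(29594) ≈ 172.03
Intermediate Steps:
I(m) = -4 + m (I(m) = m - 4 = -4 + m)
Z(d) = -5*d (Z(d) = d*(-4 - 1) = d*(-5) = -5*d)
sqrt(29379 + Z(-43)) = sqrt(29379 - 5*(-43)) = sqrt(29379 + 215) = sqrt(29594)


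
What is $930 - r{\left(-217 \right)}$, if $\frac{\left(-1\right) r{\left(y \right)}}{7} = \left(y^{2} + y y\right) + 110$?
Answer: $660946$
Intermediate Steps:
$r{\left(y \right)} = -770 - 14 y^{2}$ ($r{\left(y \right)} = - 7 \left(\left(y^{2} + y y\right) + 110\right) = - 7 \left(\left(y^{2} + y^{2}\right) + 110\right) = - 7 \left(2 y^{2} + 110\right) = - 7 \left(110 + 2 y^{2}\right) = -770 - 14 y^{2}$)
$930 - r{\left(-217 \right)} = 930 - \left(-770 - 14 \left(-217\right)^{2}\right) = 930 - \left(-770 - 659246\right) = 930 - -660016 = 930 + 660016 = 660946$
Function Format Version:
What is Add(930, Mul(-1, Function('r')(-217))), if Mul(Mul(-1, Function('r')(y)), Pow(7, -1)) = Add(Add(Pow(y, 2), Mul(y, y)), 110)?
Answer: 660946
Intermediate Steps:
Function('r')(y) = Add(-770, Mul(-14, Pow(y, 2))) (Function('r')(y) = Mul(-7, Add(Add(Pow(y, 2), Mul(y, y)), 110)) = Mul(-7, Add(Add(Pow(y, 2), Pow(y, 2)), 110)) = Mul(-7, Add(Mul(2, Pow(y, 2)), 110)) = Mul(-7, Add(110, Mul(2, Pow(y, 2)))) = Add(-770, Mul(-14, Pow(y, 2))))
Add(930, Mul(-1, Function('r')(-217))) = Add(930, Mul(-1, Add(-770, Mul(-14, Pow(-217, 2))))) = Add(930, Mul(-1, Add(-770, Mul(-14, 47089)))) = Add(930, Mul(-1, Add(-770, -659246))) = Add(930, Mul(-1, -660016)) = Add(930, 660016) = 660946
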